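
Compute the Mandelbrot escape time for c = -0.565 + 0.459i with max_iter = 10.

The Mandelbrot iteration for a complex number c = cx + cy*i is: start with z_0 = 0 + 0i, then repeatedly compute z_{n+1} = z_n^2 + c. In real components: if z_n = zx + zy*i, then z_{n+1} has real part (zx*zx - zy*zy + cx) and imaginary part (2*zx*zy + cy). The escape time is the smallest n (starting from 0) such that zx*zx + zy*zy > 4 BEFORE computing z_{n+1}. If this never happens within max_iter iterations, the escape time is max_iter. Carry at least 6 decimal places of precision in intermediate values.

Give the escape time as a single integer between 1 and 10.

z_0 = 0 + 0i, c = -0.5650 + 0.4590i
Iter 1: z = -0.5650 + 0.4590i, |z|^2 = 0.5299
Iter 2: z = -0.4565 + -0.0597i, |z|^2 = 0.2119
Iter 3: z = -0.3602 + 0.5135i, |z|^2 = 0.3934
Iter 4: z = -0.6989 + 0.0891i, |z|^2 = 0.4964
Iter 5: z = -0.0845 + 0.3345i, |z|^2 = 0.1190
Iter 6: z = -0.6697 + 0.4025i, |z|^2 = 0.6106
Iter 7: z = -0.2785 + -0.0801i, |z|^2 = 0.0840
Iter 8: z = -0.4939 + 0.5036i, |z|^2 = 0.4976
Iter 9: z = -0.5747 + -0.0385i, |z|^2 = 0.3318

Answer: 10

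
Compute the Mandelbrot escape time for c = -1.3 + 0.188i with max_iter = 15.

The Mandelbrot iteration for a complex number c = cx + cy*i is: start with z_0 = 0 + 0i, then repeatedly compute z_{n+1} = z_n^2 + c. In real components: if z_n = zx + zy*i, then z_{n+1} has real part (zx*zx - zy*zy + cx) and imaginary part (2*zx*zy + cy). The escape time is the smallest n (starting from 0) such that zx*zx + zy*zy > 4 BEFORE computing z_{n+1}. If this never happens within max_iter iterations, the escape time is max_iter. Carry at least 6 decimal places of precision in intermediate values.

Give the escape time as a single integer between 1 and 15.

z_0 = 0 + 0i, c = -1.3000 + 0.1880i
Iter 1: z = -1.3000 + 0.1880i, |z|^2 = 1.7253
Iter 2: z = 0.3547 + -0.3008i, |z|^2 = 0.2163
Iter 3: z = -1.2647 + -0.0254i, |z|^2 = 1.6001
Iter 4: z = 0.2988 + 0.2521i, |z|^2 = 0.1529
Iter 5: z = -1.2743 + 0.3387i, |z|^2 = 1.7385
Iter 6: z = 0.2091 + -0.6752i, |z|^2 = 0.4996
Iter 7: z = -1.7122 + -0.0943i, |z|^2 = 2.9404
Iter 8: z = 1.6226 + 0.5111i, |z|^2 = 2.8940
Iter 9: z = 1.0716 + 1.8465i, |z|^2 = 4.5579
Escaped at iteration 9

Answer: 9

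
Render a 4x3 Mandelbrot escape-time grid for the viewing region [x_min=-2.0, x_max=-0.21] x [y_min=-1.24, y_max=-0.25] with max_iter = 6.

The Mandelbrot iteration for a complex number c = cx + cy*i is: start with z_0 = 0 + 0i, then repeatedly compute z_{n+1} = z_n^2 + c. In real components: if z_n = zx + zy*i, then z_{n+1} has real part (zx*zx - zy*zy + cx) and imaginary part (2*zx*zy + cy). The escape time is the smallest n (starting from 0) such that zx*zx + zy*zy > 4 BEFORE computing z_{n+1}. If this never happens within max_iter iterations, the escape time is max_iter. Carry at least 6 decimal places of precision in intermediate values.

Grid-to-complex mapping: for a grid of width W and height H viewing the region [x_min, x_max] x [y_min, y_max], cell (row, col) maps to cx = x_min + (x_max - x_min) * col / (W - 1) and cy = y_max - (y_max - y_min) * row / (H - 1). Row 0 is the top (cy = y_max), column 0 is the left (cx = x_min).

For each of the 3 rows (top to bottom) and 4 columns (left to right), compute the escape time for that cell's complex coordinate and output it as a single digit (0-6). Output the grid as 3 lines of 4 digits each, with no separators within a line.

Answer: 1566
1346
1233

Derivation:
(row=0, col=0): c = -2.0000 + -0.2500i → escape time 1
(row=0, col=1): c = -1.4033 + -0.2500i → escape time 5
(row=0, col=2): c = -0.8067 + -0.2500i → escape time 6
(row=0, col=3): c = -0.2100 + -0.2500i → escape time 6
(row=1, col=0): c = -2.0000 + -0.7450i → escape time 1
(row=1, col=1): c = -1.4033 + -0.7450i → escape time 3
(row=1, col=2): c = -0.8067 + -0.7450i → escape time 4
(row=1, col=3): c = -0.2100 + -0.7450i → escape time 6
(row=2, col=0): c = -2.0000 + -1.2400i → escape time 1
(row=2, col=1): c = -1.4033 + -1.2400i → escape time 2
(row=2, col=2): c = -0.8067 + -1.2400i → escape time 3
(row=2, col=3): c = -0.2100 + -1.2400i → escape time 3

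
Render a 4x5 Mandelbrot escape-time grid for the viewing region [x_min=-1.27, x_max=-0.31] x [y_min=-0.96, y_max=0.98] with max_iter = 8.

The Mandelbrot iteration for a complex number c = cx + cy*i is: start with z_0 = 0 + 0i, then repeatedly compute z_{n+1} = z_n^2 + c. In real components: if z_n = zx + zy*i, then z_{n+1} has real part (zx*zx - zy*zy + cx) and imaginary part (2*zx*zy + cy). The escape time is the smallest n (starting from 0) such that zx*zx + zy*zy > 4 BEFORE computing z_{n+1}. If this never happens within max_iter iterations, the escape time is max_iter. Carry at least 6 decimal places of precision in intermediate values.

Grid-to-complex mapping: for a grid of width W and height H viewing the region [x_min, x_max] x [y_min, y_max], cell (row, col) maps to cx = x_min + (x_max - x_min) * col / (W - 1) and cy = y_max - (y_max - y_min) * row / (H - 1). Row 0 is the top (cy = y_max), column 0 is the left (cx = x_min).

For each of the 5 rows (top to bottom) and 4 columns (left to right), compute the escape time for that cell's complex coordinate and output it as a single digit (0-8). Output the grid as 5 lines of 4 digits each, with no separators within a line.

(row=0, col=0): c = -1.2700 + 0.9800i → escape time 3
(row=0, col=1): c = -0.9500 + 0.9800i → escape time 3
(row=0, col=2): c = -0.6300 + 0.9800i → escape time 4
(row=0, col=3): c = -0.3100 + 0.9800i → escape time 5
(row=1, col=0): c = -1.2700 + 0.4950i → escape time 4
(row=1, col=1): c = -0.9500 + 0.4950i → escape time 5
(row=1, col=2): c = -0.6300 + 0.4950i → escape time 8
(row=1, col=3): c = -0.3100 + 0.4950i → escape time 8
(row=2, col=0): c = -1.2700 + 0.0100i → escape time 8
(row=2, col=1): c = -0.9500 + 0.0100i → escape time 8
(row=2, col=2): c = -0.6300 + 0.0100i → escape time 8
(row=2, col=3): c = -0.3100 + 0.0100i → escape time 8
(row=3, col=0): c = -1.2700 + -0.4750i → escape time 5
(row=3, col=1): c = -0.9500 + -0.4750i → escape time 5
(row=3, col=2): c = -0.6300 + -0.4750i → escape time 8
(row=3, col=3): c = -0.3100 + -0.4750i → escape time 8
(row=4, col=0): c = -1.2700 + -0.9600i → escape time 3
(row=4, col=1): c = -0.9500 + -0.9600i → escape time 3
(row=4, col=2): c = -0.6300 + -0.9600i → escape time 4
(row=4, col=3): c = -0.3100 + -0.9600i → escape time 5

Answer: 3345
4588
8888
5588
3345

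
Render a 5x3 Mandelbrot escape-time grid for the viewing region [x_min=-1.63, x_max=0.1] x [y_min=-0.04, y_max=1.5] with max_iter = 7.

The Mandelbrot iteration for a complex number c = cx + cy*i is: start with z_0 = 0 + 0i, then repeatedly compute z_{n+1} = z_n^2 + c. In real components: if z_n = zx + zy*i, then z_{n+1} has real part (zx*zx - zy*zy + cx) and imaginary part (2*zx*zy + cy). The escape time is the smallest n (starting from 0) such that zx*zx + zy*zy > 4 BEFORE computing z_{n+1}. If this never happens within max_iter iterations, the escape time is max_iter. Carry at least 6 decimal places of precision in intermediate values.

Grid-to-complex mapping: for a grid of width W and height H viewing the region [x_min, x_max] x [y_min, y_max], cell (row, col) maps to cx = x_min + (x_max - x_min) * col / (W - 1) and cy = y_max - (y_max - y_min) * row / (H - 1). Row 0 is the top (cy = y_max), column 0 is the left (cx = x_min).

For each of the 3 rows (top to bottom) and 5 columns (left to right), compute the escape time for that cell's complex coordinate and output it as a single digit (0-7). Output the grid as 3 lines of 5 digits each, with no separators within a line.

Answer: 12222
33477
77777

Derivation:
(row=0, col=0): c = -1.6300 + 1.5000i → escape time 1
(row=0, col=1): c = -1.1975 + 1.5000i → escape time 2
(row=0, col=2): c = -0.7650 + 1.5000i → escape time 2
(row=0, col=3): c = -0.3325 + 1.5000i → escape time 2
(row=0, col=4): c = 0.1000 + 1.5000i → escape time 2
(row=1, col=0): c = -1.6300 + 0.7300i → escape time 3
(row=1, col=1): c = -1.1975 + 0.7300i → escape time 3
(row=1, col=2): c = -0.7650 + 0.7300i → escape time 4
(row=1, col=3): c = -0.3325 + 0.7300i → escape time 7
(row=1, col=4): c = 0.1000 + 0.7300i → escape time 7
(row=2, col=0): c = -1.6300 + -0.0400i → escape time 7
(row=2, col=1): c = -1.1975 + -0.0400i → escape time 7
(row=2, col=2): c = -0.7650 + -0.0400i → escape time 7
(row=2, col=3): c = -0.3325 + -0.0400i → escape time 7
(row=2, col=4): c = 0.1000 + -0.0400i → escape time 7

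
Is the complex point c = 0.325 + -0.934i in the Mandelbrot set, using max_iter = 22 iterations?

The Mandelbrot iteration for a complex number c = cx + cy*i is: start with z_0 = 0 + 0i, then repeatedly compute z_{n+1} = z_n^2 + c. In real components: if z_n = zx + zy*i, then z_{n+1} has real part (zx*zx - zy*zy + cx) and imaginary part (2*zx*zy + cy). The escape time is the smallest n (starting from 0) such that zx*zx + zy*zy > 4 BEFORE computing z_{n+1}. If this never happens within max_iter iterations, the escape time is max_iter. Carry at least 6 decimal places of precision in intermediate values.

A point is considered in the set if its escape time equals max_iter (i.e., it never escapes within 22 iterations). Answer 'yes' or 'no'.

Answer: no

Derivation:
z_0 = 0 + 0i, c = 0.3250 + -0.9340i
Iter 1: z = 0.3250 + -0.9340i, |z|^2 = 0.9780
Iter 2: z = -0.4417 + -1.5411i, |z|^2 = 2.5701
Iter 3: z = -1.8549 + 0.4275i, |z|^2 = 3.6233
Iter 4: z = 3.5828 + -2.5199i, |z|^2 = 19.1861
Escaped at iteration 4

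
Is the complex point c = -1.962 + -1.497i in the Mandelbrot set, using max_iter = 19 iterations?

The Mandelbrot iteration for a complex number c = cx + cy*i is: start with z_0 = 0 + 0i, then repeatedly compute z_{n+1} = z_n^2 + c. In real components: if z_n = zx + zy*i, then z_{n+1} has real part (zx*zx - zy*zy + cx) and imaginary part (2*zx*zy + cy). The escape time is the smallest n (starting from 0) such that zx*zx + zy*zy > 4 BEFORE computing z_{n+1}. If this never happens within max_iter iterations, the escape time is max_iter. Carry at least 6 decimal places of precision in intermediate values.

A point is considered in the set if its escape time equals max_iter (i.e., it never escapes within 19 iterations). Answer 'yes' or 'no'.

Answer: no

Derivation:
z_0 = 0 + 0i, c = -1.9620 + -1.4970i
Iter 1: z = -1.9620 + -1.4970i, |z|^2 = 6.0905
Escaped at iteration 1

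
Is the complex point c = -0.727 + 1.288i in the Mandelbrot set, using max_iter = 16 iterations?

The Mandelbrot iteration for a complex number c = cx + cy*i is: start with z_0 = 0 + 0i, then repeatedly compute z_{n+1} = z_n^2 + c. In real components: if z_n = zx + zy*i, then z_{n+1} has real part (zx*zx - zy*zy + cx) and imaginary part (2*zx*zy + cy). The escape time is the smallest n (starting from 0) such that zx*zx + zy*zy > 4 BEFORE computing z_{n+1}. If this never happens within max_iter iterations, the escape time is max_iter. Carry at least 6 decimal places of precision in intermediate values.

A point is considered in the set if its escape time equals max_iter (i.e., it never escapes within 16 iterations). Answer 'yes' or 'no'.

z_0 = 0 + 0i, c = -0.7270 + 1.2880i
Iter 1: z = -0.7270 + 1.2880i, |z|^2 = 2.1875
Iter 2: z = -1.8574 + -0.5848i, |z|^2 = 3.7919
Iter 3: z = 2.3811 + 3.4603i, |z|^2 = 17.6428
Escaped at iteration 3

Answer: no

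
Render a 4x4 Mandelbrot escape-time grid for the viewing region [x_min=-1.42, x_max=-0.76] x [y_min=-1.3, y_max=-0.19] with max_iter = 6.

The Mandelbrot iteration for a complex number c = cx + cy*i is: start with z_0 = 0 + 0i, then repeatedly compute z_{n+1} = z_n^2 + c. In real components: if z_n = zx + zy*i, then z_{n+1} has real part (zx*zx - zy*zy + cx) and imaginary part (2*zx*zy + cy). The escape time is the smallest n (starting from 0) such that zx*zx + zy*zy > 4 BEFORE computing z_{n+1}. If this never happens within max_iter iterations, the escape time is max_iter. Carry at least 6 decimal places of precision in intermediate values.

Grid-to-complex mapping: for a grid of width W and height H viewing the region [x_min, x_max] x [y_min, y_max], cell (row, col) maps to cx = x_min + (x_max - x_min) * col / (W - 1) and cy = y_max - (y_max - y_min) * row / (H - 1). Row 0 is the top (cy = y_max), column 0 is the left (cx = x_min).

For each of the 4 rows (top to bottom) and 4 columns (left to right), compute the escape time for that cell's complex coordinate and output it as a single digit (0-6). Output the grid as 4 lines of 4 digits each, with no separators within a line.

Answer: 6666
3456
3334
2223

Derivation:
(row=0, col=0): c = -1.4200 + -0.1900i → escape time 6
(row=0, col=1): c = -1.2000 + -0.1900i → escape time 6
(row=0, col=2): c = -0.9800 + -0.1900i → escape time 6
(row=0, col=3): c = -0.7600 + -0.1900i → escape time 6
(row=1, col=0): c = -1.4200 + -0.5600i → escape time 3
(row=1, col=1): c = -1.2000 + -0.5600i → escape time 4
(row=1, col=2): c = -0.9800 + -0.5600i → escape time 5
(row=1, col=3): c = -0.7600 + -0.5600i → escape time 6
(row=2, col=0): c = -1.4200 + -0.9300i → escape time 3
(row=2, col=1): c = -1.2000 + -0.9300i → escape time 3
(row=2, col=2): c = -0.9800 + -0.9300i → escape time 3
(row=2, col=3): c = -0.7600 + -0.9300i → escape time 4
(row=3, col=0): c = -1.4200 + -1.3000i → escape time 2
(row=3, col=1): c = -1.2000 + -1.3000i → escape time 2
(row=3, col=2): c = -0.9800 + -1.3000i → escape time 2
(row=3, col=3): c = -0.7600 + -1.3000i → escape time 3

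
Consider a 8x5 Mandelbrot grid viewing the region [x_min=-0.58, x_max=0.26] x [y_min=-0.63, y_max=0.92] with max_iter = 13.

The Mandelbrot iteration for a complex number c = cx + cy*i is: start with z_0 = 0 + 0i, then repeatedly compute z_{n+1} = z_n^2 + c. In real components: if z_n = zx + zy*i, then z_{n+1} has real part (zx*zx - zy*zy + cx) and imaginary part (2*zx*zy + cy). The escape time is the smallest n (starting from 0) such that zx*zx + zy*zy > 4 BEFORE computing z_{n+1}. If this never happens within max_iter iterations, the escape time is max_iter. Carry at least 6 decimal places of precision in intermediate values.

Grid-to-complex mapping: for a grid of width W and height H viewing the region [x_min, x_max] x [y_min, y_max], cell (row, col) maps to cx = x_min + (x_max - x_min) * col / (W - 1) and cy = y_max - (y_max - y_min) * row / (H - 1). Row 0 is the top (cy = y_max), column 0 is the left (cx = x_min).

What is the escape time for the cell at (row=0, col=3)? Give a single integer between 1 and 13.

z_0 = 0 + 0i, c = -0.2200 + 0.9200i
Iter 1: z = -0.2200 + 0.9200i, |z|^2 = 0.8948
Iter 2: z = -1.0180 + 0.5152i, |z|^2 = 1.3018
Iter 3: z = 0.5509 + -0.1289i, |z|^2 = 0.3201
Iter 4: z = 0.0669 + 0.7779i, |z|^2 = 0.6096
Iter 5: z = -0.8207 + 1.0240i, |z|^2 = 1.7222
Iter 6: z = -0.5951 + -0.7608i, |z|^2 = 0.9330
Iter 7: z = -0.4448 + 1.8255i, |z|^2 = 3.5302
Iter 8: z = -3.3546 + -0.7038i, |z|^2 = 11.7483
Escaped at iteration 8

Answer: 8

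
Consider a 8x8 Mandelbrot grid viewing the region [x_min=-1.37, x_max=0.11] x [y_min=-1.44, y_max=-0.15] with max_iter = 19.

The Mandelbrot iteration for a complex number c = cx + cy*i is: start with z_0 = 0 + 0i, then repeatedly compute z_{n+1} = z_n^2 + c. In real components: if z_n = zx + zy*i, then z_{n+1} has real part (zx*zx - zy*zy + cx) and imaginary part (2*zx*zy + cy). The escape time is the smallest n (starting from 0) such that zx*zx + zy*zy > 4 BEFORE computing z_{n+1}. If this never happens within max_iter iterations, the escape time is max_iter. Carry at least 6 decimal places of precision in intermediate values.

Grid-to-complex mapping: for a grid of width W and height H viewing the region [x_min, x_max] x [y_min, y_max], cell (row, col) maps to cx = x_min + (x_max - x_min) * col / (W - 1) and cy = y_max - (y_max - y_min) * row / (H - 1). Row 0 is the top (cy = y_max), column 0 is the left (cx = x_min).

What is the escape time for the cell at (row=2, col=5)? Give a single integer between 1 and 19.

z_0 = 0 + 0i, c = -0.3129 + -0.5186i
Iter 1: z = -0.3129 + -0.5186i, |z|^2 = 0.3668
Iter 2: z = -0.4839 + -0.1941i, |z|^2 = 0.2718
Iter 3: z = -0.1164 + -0.3307i, |z|^2 = 0.1229
Iter 4: z = -0.4087 + -0.4416i, |z|^2 = 0.3620
Iter 5: z = -0.3408 + -0.1576i, |z|^2 = 0.1410
Iter 6: z = -0.2215 + -0.4111i, |z|^2 = 0.2181
Iter 7: z = -0.4328 + -0.3364i, |z|^2 = 0.3005
Iter 8: z = -0.2387 + -0.2274i, |z|^2 = 0.1087
Iter 9: z = -0.3076 + -0.4100i, |z|^2 = 0.2627
Iter 10: z = -0.3864 + -0.2663i, |z|^2 = 0.2202
Iter 11: z = -0.2345 + -0.3128i, |z|^2 = 0.1528
Iter 12: z = -0.3557 + -0.3719i, |z|^2 = 0.2648
Iter 13: z = -0.3247 + -0.2540i, |z|^2 = 0.1699
Iter 14: z = -0.2720 + -0.3536i, |z|^2 = 0.1990
Iter 15: z = -0.3639 + -0.3262i, |z|^2 = 0.2389
Iter 16: z = -0.2868 + -0.2811i, |z|^2 = 0.1613
Iter 17: z = -0.3096 + -0.3573i, |z|^2 = 0.2235
Iter 18: z = -0.3446 + -0.2973i, |z|^2 = 0.2072

Answer: 19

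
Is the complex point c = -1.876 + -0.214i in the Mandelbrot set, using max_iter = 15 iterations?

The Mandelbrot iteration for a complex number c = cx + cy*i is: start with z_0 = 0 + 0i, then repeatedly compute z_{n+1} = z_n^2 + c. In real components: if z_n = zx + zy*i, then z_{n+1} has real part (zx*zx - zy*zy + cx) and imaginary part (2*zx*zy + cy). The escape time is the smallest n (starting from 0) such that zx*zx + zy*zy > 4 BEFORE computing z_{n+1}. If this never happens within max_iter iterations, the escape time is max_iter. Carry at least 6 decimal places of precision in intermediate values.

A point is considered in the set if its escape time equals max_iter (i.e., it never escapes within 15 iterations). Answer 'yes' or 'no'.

Answer: no

Derivation:
z_0 = 0 + 0i, c = -1.8760 + -0.2140i
Iter 1: z = -1.8760 + -0.2140i, |z|^2 = 3.5652
Iter 2: z = 1.5976 + 0.5889i, |z|^2 = 2.8991
Iter 3: z = 0.3294 + 1.6677i, |z|^2 = 2.8898
Iter 4: z = -4.5488 + 0.8848i, |z|^2 = 21.4741
Escaped at iteration 4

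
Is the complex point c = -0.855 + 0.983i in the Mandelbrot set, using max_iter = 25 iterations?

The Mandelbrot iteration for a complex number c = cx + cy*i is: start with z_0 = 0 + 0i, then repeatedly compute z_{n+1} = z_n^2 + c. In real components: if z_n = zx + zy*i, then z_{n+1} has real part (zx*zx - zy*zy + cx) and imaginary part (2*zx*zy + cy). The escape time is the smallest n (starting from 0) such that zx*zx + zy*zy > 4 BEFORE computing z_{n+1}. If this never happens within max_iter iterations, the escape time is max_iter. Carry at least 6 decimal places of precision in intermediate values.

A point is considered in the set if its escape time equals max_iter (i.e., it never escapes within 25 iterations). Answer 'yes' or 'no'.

Answer: no

Derivation:
z_0 = 0 + 0i, c = -0.8550 + 0.9830i
Iter 1: z = -0.8550 + 0.9830i, |z|^2 = 1.6973
Iter 2: z = -1.0903 + -0.6979i, |z|^2 = 1.6758
Iter 3: z = -0.1534 + 2.5049i, |z|^2 = 6.2978
Escaped at iteration 3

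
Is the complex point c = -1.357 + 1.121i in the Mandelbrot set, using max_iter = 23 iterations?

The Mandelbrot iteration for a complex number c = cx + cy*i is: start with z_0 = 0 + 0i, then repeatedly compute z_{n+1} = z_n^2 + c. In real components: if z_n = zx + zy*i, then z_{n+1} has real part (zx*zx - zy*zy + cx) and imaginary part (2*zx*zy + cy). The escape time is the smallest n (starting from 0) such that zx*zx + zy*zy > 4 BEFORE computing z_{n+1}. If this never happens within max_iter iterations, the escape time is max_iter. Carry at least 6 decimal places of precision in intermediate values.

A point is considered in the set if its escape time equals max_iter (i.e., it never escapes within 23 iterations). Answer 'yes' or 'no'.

z_0 = 0 + 0i, c = -1.3570 + 1.1210i
Iter 1: z = -1.3570 + 1.1210i, |z|^2 = 3.0981
Iter 2: z = -0.7722 + -1.9214i, |z|^2 = 4.2880
Escaped at iteration 2

Answer: no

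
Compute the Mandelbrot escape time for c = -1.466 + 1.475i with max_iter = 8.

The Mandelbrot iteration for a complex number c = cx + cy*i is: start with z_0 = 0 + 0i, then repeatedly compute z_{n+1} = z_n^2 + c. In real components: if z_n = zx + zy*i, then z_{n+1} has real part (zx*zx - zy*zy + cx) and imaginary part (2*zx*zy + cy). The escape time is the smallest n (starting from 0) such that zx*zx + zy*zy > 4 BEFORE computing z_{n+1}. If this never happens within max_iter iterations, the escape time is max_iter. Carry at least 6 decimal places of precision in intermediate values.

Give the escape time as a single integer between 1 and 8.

Answer: 1

Derivation:
z_0 = 0 + 0i, c = -1.4660 + 1.4750i
Iter 1: z = -1.4660 + 1.4750i, |z|^2 = 4.3248
Escaped at iteration 1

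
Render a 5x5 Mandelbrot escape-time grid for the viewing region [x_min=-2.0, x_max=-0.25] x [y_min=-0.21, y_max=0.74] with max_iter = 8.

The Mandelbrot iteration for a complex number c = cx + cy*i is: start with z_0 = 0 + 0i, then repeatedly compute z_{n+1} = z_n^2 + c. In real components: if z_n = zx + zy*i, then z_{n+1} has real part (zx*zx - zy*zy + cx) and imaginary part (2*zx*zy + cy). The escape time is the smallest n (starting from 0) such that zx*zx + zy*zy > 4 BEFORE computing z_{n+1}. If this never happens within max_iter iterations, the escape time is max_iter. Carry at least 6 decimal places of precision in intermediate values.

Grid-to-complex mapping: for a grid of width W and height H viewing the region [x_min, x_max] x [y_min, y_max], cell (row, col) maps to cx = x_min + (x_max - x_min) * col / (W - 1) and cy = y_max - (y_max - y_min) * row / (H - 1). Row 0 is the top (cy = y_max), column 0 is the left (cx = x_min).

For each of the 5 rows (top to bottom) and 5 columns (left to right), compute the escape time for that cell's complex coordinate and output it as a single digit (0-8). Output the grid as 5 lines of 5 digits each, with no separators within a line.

(row=0, col=0): c = -2.0000 + 0.7400i → escape time 1
(row=0, col=1): c = -1.5625 + 0.7400i → escape time 3
(row=0, col=2): c = -1.1250 + 0.7400i → escape time 3
(row=0, col=3): c = -0.6875 + 0.7400i → escape time 4
(row=0, col=4): c = -0.2500 + 0.7400i → escape time 8
(row=1, col=0): c = -2.0000 + 0.5025i → escape time 1
(row=1, col=1): c = -1.5625 + 0.5025i → escape time 3
(row=1, col=2): c = -1.1250 + 0.5025i → escape time 5
(row=1, col=3): c = -0.6875 + 0.5025i → escape time 8
(row=1, col=4): c = -0.2500 + 0.5025i → escape time 8
(row=2, col=0): c = -2.0000 + 0.2650i → escape time 1
(row=2, col=1): c = -1.5625 + 0.2650i → escape time 5
(row=2, col=2): c = -1.1250 + 0.2650i → escape time 8
(row=2, col=3): c = -0.6875 + 0.2650i → escape time 8
(row=2, col=4): c = -0.2500 + 0.2650i → escape time 8
(row=3, col=0): c = -2.0000 + 0.0275i → escape time 1
(row=3, col=1): c = -1.5625 + 0.0275i → escape time 8
(row=3, col=2): c = -1.1250 + 0.0275i → escape time 8
(row=3, col=3): c = -0.6875 + 0.0275i → escape time 8
(row=3, col=4): c = -0.2500 + 0.0275i → escape time 8
(row=4, col=0): c = -2.0000 + -0.2100i → escape time 1
(row=4, col=1): c = -1.5625 + -0.2100i → escape time 5
(row=4, col=2): c = -1.1250 + -0.2100i → escape time 8
(row=4, col=3): c = -0.6875 + -0.2100i → escape time 8
(row=4, col=4): c = -0.2500 + -0.2100i → escape time 8

Answer: 13348
13588
15888
18888
15888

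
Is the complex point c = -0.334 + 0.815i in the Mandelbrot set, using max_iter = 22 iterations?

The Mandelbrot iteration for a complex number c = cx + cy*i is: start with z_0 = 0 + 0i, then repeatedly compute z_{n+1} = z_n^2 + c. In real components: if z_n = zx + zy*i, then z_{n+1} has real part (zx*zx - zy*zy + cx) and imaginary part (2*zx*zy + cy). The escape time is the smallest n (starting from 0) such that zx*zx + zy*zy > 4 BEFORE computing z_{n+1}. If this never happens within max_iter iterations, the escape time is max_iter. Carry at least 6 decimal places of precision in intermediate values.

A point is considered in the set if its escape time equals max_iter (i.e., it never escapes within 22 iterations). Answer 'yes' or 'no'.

Answer: no

Derivation:
z_0 = 0 + 0i, c = -0.3340 + 0.8150i
Iter 1: z = -0.3340 + 0.8150i, |z|^2 = 0.7758
Iter 2: z = -0.8867 + 0.2706i, |z|^2 = 0.8594
Iter 3: z = 0.3790 + 0.3352i, |z|^2 = 0.2560
Iter 4: z = -0.3027 + 1.0690i, |z|^2 = 1.2345
Iter 5: z = -1.3852 + 0.1678i, |z|^2 = 1.9469
Iter 6: z = 1.5566 + 0.3502i, |z|^2 = 2.5458
Iter 7: z = 1.9665 + 1.9054i, |z|^2 = 7.4975
Escaped at iteration 7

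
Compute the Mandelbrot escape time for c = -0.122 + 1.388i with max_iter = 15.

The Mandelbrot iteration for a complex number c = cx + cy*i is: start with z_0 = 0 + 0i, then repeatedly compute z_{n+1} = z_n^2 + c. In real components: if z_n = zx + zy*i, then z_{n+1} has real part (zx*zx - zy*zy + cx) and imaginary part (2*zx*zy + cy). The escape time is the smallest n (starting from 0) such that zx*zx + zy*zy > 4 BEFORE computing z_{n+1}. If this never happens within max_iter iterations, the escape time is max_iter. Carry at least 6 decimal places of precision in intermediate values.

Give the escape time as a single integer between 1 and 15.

z_0 = 0 + 0i, c = -0.1220 + 1.3880i
Iter 1: z = -0.1220 + 1.3880i, |z|^2 = 1.9414
Iter 2: z = -2.0337 + 1.0493i, |z|^2 = 5.2369
Escaped at iteration 2

Answer: 2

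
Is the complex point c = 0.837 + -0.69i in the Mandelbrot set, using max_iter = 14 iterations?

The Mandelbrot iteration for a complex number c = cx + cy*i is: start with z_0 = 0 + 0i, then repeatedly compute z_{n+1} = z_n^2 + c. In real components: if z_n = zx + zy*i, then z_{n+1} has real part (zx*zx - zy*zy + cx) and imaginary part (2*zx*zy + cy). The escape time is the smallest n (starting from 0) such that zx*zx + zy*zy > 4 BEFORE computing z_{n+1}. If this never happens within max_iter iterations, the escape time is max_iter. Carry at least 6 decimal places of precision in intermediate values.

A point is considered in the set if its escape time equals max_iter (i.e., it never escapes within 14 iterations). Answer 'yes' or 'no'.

Answer: no

Derivation:
z_0 = 0 + 0i, c = 0.8370 + -0.6900i
Iter 1: z = 0.8370 + -0.6900i, |z|^2 = 1.1767
Iter 2: z = 1.0615 + -1.8451i, |z|^2 = 4.5310
Escaped at iteration 2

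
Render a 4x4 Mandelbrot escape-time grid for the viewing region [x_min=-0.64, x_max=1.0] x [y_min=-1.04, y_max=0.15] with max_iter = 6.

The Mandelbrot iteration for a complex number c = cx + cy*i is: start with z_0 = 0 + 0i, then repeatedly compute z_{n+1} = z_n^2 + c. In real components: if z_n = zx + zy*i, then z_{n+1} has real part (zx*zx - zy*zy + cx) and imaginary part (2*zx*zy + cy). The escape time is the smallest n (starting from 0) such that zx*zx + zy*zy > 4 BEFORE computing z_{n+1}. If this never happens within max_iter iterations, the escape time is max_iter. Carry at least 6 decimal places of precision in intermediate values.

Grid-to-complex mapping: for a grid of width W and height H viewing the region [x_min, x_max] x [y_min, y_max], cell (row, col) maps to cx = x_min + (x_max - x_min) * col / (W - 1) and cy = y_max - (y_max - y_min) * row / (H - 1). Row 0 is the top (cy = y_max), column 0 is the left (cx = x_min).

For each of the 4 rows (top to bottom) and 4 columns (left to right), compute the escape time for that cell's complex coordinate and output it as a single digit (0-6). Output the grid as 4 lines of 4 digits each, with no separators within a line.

Answer: 6662
6662
6652
3622

Derivation:
(row=0, col=0): c = -0.6400 + 0.1500i → escape time 6
(row=0, col=1): c = -0.0933 + 0.1500i → escape time 6
(row=0, col=2): c = 0.4533 + 0.1500i → escape time 6
(row=0, col=3): c = 1.0000 + 0.1500i → escape time 2
(row=1, col=0): c = -0.6400 + -0.2467i → escape time 6
(row=1, col=1): c = -0.0933 + -0.2467i → escape time 6
(row=1, col=2): c = 0.4533 + -0.2467i → escape time 6
(row=1, col=3): c = 1.0000 + -0.2467i → escape time 2
(row=2, col=0): c = -0.6400 + -0.6433i → escape time 6
(row=2, col=1): c = -0.0933 + -0.6433i → escape time 6
(row=2, col=2): c = 0.4533 + -0.6433i → escape time 5
(row=2, col=3): c = 1.0000 + -0.6433i → escape time 2
(row=3, col=0): c = -0.6400 + -1.0400i → escape time 3
(row=3, col=1): c = -0.0933 + -1.0400i → escape time 6
(row=3, col=2): c = 0.4533 + -1.0400i → escape time 2
(row=3, col=3): c = 1.0000 + -1.0400i → escape time 2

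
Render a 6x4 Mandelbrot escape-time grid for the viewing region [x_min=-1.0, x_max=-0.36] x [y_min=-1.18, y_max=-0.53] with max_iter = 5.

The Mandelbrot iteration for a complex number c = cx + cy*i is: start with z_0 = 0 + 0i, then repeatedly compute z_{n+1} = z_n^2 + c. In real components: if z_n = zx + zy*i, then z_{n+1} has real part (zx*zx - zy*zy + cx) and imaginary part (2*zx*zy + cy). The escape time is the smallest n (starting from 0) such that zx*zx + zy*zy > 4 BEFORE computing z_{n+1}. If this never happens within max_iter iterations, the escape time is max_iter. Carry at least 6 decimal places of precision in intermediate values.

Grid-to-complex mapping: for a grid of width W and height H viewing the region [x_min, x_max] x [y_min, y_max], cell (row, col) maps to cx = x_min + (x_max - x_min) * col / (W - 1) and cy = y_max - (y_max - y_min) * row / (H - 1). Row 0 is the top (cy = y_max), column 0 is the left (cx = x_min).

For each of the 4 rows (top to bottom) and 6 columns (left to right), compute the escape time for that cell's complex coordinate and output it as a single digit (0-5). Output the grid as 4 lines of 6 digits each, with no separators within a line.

(row=0, col=0): c = -1.0000 + -0.5300i → escape time 5
(row=0, col=1): c = -0.8720 + -0.5300i → escape time 5
(row=0, col=2): c = -0.7440 + -0.5300i → escape time 5
(row=0, col=3): c = -0.6160 + -0.5300i → escape time 5
(row=0, col=4): c = -0.4880 + -0.5300i → escape time 5
(row=0, col=5): c = -0.3600 + -0.5300i → escape time 5
(row=1, col=0): c = -1.0000 + -0.7467i → escape time 3
(row=1, col=1): c = -0.8720 + -0.7467i → escape time 4
(row=1, col=2): c = -0.7440 + -0.7467i → escape time 4
(row=1, col=3): c = -0.6160 + -0.7467i → escape time 5
(row=1, col=4): c = -0.4880 + -0.7467i → escape time 5
(row=1, col=5): c = -0.3600 + -0.7467i → escape time 5
(row=2, col=0): c = -1.0000 + -0.9633i → escape time 3
(row=2, col=1): c = -0.8720 + -0.9633i → escape time 3
(row=2, col=2): c = -0.7440 + -0.9633i → escape time 3
(row=2, col=3): c = -0.6160 + -0.9633i → escape time 4
(row=2, col=4): c = -0.4880 + -0.9633i → escape time 4
(row=2, col=5): c = -0.3600 + -0.9633i → escape time 5
(row=3, col=0): c = -1.0000 + -1.1800i → escape time 3
(row=3, col=1): c = -0.8720 + -1.1800i → escape time 3
(row=3, col=2): c = -0.7440 + -1.1800i → escape time 3
(row=3, col=3): c = -0.6160 + -1.1800i → escape time 3
(row=3, col=4): c = -0.4880 + -1.1800i → escape time 3
(row=3, col=5): c = -0.3600 + -1.1800i → escape time 3

Answer: 555555
344555
333445
333333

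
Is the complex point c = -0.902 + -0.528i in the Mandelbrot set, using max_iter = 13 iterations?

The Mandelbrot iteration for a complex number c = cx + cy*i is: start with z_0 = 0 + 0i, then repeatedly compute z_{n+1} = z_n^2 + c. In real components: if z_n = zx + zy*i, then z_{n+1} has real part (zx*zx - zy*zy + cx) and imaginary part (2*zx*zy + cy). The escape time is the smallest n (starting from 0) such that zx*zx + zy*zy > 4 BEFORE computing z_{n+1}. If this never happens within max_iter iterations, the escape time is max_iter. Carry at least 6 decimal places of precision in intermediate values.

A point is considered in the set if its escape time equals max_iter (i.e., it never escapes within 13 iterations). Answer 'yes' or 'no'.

z_0 = 0 + 0i, c = -0.9020 + -0.5280i
Iter 1: z = -0.9020 + -0.5280i, |z|^2 = 1.0924
Iter 2: z = -0.3672 + 0.4245i, |z|^2 = 0.3150
Iter 3: z = -0.9474 + -0.8397i, |z|^2 = 1.6027
Iter 4: z = -0.7096 + 1.0631i, |z|^2 = 1.6338
Iter 5: z = -1.5287 + -2.0368i, |z|^2 = 6.4856
Escaped at iteration 5

Answer: no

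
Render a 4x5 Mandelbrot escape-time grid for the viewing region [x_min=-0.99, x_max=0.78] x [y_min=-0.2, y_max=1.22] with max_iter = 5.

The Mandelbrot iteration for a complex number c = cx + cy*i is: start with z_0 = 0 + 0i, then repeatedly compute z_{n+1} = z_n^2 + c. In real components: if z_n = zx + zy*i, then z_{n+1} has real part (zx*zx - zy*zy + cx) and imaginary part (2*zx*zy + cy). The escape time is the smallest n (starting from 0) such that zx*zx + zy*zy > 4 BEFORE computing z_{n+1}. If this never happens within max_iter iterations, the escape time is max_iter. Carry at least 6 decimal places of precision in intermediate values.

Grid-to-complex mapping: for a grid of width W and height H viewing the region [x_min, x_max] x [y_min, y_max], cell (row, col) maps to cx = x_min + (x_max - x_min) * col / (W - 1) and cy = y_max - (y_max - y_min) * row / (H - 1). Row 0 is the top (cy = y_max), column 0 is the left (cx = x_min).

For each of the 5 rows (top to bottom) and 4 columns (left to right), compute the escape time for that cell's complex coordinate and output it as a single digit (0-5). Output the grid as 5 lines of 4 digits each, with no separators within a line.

(row=0, col=0): c = -0.9900 + 1.2200i → escape time 3
(row=0, col=1): c = -0.4000 + 1.2200i → escape time 3
(row=0, col=2): c = 0.1900 + 1.2200i → escape time 2
(row=0, col=3): c = 0.7800 + 1.2200i → escape time 2
(row=1, col=0): c = -0.9900 + 0.8650i → escape time 3
(row=1, col=1): c = -0.4000 + 0.8650i → escape time 5
(row=1, col=2): c = 0.1900 + 0.8650i → escape time 5
(row=1, col=3): c = 0.7800 + 0.8650i → escape time 2
(row=2, col=0): c = -0.9900 + 0.5100i → escape time 5
(row=2, col=1): c = -0.4000 + 0.5100i → escape time 5
(row=2, col=2): c = 0.1900 + 0.5100i → escape time 5
(row=2, col=3): c = 0.7800 + 0.5100i → escape time 3
(row=3, col=0): c = -0.9900 + 0.1550i → escape time 5
(row=3, col=1): c = -0.4000 + 0.1550i → escape time 5
(row=3, col=2): c = 0.1900 + 0.1550i → escape time 5
(row=3, col=3): c = 0.7800 + 0.1550i → escape time 3
(row=4, col=0): c = -0.9900 + -0.2000i → escape time 5
(row=4, col=1): c = -0.4000 + -0.2000i → escape time 5
(row=4, col=2): c = 0.1900 + -0.2000i → escape time 5
(row=4, col=3): c = 0.7800 + -0.2000i → escape time 3

Answer: 3322
3552
5553
5553
5553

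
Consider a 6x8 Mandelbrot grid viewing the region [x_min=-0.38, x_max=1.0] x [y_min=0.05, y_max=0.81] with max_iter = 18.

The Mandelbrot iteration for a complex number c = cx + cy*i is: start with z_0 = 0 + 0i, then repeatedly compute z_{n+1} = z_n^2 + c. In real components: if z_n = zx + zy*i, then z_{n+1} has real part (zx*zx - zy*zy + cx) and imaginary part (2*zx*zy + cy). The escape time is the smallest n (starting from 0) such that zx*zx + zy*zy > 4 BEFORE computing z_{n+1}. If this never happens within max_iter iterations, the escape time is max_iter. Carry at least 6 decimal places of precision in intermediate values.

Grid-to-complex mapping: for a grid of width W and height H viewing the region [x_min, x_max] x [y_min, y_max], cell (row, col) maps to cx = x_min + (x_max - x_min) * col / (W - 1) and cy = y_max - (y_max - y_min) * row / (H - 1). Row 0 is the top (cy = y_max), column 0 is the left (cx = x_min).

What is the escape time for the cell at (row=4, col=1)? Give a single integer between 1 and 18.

z_0 = 0 + 0i, c = -0.1040 + 0.3757i
Iter 1: z = -0.1040 + 0.3757i, |z|^2 = 0.1520
Iter 2: z = -0.2343 + 0.2976i, |z|^2 = 0.1435
Iter 3: z = -0.1376 + 0.2362i, |z|^2 = 0.0748
Iter 4: z = -0.1409 + 0.3107i, |z|^2 = 0.1164
Iter 5: z = -0.1807 + 0.2882i, |z|^2 = 0.1157
Iter 6: z = -0.1544 + 0.2716i, |z|^2 = 0.0976
Iter 7: z = -0.1539 + 0.2918i, |z|^2 = 0.1089
Iter 8: z = -0.1655 + 0.2859i, |z|^2 = 0.1091
Iter 9: z = -0.1583 + 0.2811i, |z|^2 = 0.1041
Iter 10: z = -0.1579 + 0.2867i, |z|^2 = 0.1071
Iter 11: z = -0.1612 + 0.2851i, |z|^2 = 0.1073
Iter 12: z = -0.1593 + 0.2838i, |z|^2 = 0.1059
Iter 13: z = -0.1591 + 0.2853i, |z|^2 = 0.1067
Iter 14: z = -0.1601 + 0.2849i, |z|^2 = 0.1068
Iter 15: z = -0.1595 + 0.2845i, |z|^2 = 0.1064
Iter 16: z = -0.1595 + 0.2849i, |z|^2 = 0.1066
Iter 17: z = -0.1597 + 0.2848i, |z|^2 = 0.1066

Answer: 18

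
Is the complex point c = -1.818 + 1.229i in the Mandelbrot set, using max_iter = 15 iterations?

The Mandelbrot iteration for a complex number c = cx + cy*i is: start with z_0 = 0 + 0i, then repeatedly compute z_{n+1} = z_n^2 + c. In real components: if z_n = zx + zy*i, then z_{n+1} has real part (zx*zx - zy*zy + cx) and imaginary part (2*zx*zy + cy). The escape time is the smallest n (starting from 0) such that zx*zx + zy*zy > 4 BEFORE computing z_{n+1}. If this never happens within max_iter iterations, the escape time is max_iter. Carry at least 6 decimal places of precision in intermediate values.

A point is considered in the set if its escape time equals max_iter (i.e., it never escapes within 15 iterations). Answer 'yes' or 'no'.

Answer: no

Derivation:
z_0 = 0 + 0i, c = -1.8180 + 1.2290i
Iter 1: z = -1.8180 + 1.2290i, |z|^2 = 4.8156
Escaped at iteration 1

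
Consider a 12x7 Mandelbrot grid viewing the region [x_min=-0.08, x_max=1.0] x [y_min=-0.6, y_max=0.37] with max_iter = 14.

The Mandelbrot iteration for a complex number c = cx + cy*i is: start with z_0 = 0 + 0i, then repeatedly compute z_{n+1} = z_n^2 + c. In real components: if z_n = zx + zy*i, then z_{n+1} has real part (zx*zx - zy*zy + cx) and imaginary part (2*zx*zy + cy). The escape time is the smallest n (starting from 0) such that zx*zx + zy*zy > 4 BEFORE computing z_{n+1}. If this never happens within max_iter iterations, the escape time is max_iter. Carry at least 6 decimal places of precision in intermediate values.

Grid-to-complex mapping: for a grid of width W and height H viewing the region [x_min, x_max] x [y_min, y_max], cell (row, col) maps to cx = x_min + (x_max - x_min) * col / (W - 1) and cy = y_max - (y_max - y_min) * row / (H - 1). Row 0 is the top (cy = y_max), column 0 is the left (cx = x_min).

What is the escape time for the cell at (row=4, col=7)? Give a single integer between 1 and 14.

z_0 = 0 + 0i, c = 0.6073 + -0.2767i
Iter 1: z = 0.6073 + -0.2767i, |z|^2 = 0.4453
Iter 2: z = 0.8995 + -0.6127i, |z|^2 = 1.1845
Iter 3: z = 1.0410 + -1.3789i, |z|^2 = 2.9851
Iter 4: z = -0.2104 + -3.1475i, |z|^2 = 9.9513
Escaped at iteration 4

Answer: 4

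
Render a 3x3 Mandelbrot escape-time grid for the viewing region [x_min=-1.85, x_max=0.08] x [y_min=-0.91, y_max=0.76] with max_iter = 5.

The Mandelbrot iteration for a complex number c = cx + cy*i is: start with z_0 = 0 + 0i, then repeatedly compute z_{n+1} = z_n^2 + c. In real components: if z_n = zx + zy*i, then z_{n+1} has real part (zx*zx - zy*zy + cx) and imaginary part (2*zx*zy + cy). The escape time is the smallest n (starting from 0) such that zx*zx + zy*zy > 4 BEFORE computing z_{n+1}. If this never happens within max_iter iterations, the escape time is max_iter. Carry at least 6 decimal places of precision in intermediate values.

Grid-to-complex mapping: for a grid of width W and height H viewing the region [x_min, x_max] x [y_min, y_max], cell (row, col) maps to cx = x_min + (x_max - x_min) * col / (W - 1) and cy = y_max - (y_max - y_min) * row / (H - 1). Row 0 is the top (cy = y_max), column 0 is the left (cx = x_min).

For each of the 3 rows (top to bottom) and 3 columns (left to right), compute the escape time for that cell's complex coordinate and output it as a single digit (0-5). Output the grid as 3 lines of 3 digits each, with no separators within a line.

(row=0, col=0): c = -1.8500 + 0.7600i → escape time 1
(row=0, col=1): c = -0.8850 + 0.7600i → escape time 4
(row=0, col=2): c = 0.0800 + 0.7600i → escape time 5
(row=1, col=0): c = -1.8500 + -0.0750i → escape time 5
(row=1, col=1): c = -0.8850 + -0.0750i → escape time 5
(row=1, col=2): c = 0.0800 + -0.0750i → escape time 5
(row=2, col=0): c = -1.8500 + -0.9100i → escape time 1
(row=2, col=1): c = -0.8850 + -0.9100i → escape time 3
(row=2, col=2): c = 0.0800 + -0.9100i → escape time 5

Answer: 145
555
135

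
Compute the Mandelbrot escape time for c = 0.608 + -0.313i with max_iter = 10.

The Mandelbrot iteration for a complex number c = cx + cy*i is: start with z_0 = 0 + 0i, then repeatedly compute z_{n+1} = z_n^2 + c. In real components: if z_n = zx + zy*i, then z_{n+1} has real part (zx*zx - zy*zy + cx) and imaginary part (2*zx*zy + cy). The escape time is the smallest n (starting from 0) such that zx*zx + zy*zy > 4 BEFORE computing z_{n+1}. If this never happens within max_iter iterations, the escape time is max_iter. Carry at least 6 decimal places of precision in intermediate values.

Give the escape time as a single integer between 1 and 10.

Answer: 4

Derivation:
z_0 = 0 + 0i, c = 0.6080 + -0.3130i
Iter 1: z = 0.6080 + -0.3130i, |z|^2 = 0.4676
Iter 2: z = 0.8797 + -0.6936i, |z|^2 = 1.2550
Iter 3: z = 0.9008 + -1.5333i, |z|^2 = 3.1625
Iter 4: z = -0.9317 + -3.0754i, |z|^2 = 10.3259
Escaped at iteration 4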